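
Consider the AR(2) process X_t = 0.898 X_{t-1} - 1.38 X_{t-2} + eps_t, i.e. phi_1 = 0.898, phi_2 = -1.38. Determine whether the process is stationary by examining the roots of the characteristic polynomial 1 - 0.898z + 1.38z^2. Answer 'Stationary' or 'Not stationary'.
\text{Not stationary}

The AR(p) characteristic polynomial is P(z) = 1 - 0.898z + 1.38z^2.
Stationarity requires all roots to lie outside the unit circle, i.e. |z| > 1 for every root.
Set 1 + (-0.898) z + (1.38) z^2 = 0, i.e. a z^2 + b z + c = 0 with a = 1.38, b = -0.898, c = 1.
Discriminant D = b^2 - 4ac = (-0.898)^2 - 4*(1.38)*1 = 0.806404 - (5.52) = -4.713596.
D < 0, so the roots are the complex-conjugate pair z = (-b +/- i sqrt(-D)) / (2a) = 0.3254 +/- 0.7866i.
For a conjugate pair |z|^2 = z * conj(z) = (product of roots) = c/a = 1/(1.38) = 0.724638, so |z| = sqrt(0.724638) = 0.8513 for both roots.
Moduli of all roots: 0.8513, 0.8513.
All moduli strictly greater than 1? No.
Verdict: Not stationary.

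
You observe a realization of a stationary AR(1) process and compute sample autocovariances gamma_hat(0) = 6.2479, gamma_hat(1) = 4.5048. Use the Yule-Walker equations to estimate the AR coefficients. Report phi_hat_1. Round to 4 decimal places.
\hat\phi_{1} = 0.7210

The Yule-Walker equations for an AR(p) process read, in matrix form,
  Gamma_p phi = r_p,   with   (Gamma_p)_{ij} = gamma(|i - j|),
                       (r_p)_i = gamma(i),   i,j = 1..p.
Substitute the sample gammas (Toeplitz matrix and right-hand side of size 1):
  Gamma_p = [[6.2479]]
  r_p     = [4.5048]
With p = 1 this is the single equation gamma(0) phi_1 = gamma(1):
  phi_hat_1 = gamma(1) / gamma(0) = 4.5048 / 6.2479 = 0.7210.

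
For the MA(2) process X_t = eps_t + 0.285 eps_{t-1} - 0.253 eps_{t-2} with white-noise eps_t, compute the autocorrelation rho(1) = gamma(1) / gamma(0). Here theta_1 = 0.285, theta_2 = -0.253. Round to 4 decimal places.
\rho(1) = 0.1859

For an MA(q) process with theta_0 = 1, the autocovariance is
  gamma(k) = sigma^2 * sum_{i=0..q-k} theta_i * theta_{i+k},
and rho(k) = gamma(k) / gamma(0). Sigma^2 cancels.
  numerator   = (1)*(0.285) + (0.285)*(-0.253) = 0.212895.
  denominator = (1)^2 + (0.285)^2 + (-0.253)^2 = 1.145234.
  rho(1) = 0.212895 / 1.145234 = 0.1859.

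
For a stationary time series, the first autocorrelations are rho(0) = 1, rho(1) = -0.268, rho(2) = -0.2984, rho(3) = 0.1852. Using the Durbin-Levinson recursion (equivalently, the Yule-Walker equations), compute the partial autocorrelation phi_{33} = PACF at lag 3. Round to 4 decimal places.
\phi_{33} = -0.0430

The PACF at lag k is phi_{kk}, the last component of the solution
to the Yule-Walker system G_k phi = r_k where
  (G_k)_{ij} = rho(|i - j|), (r_k)_i = rho(i), i,j = 1..k.
Equivalently, Durbin-Levinson gives phi_{kk} iteratively:
  phi_{11} = rho(1)
  phi_{kk} = [rho(k) - sum_{j=1..k-1} phi_{k-1,j} rho(k-j)]
            / [1 - sum_{j=1..k-1} phi_{k-1,j} rho(j)],
  phi_{k,j} = phi_{k-1,j} - phi_{kk} phi_{k-1,k-j},  j = 1..k-1.
Step k = 1:
  phi_11 = rho(1) = -0.268.
Step k = 2:
  phi_22 = [rho(2) - phi_11 rho(1)] / [1 - phi_11 rho(1)] = [-0.2984 - (-0.268)(-0.268)] / [1 - (-0.268)(-0.268)]
         = -0.370224 / 0.928176 = -0.398873.
  Update: phi_21 = phi_11 - phi_22 phi_11 = -0.268 - (-0.398873)(-0.268) = -0.374898.
Step k = 3:
  phi_33 = [rho(3) - phi_21 rho(2) - phi_22 rho(1)] / [1 - phi_21 rho(1) - phi_22 rho(2)]
    numerator   = 0.1852 - (-0.374898)(-0.2984) - (-0.398873)(-0.268) = -0.03356739
    denominator = 1 - (-0.374898)(-0.268) - (-0.398873)(-0.2984) = 0.78050378
  phi_33 = -0.03356739 / 0.78050378 = -0.043.
Therefore phi_{33} = -0.0430.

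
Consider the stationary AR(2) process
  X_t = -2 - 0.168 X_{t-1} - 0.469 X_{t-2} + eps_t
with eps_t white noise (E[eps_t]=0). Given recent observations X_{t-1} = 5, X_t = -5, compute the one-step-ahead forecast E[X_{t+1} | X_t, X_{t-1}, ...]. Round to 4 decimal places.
E[X_{t+1} \mid \mathcal F_t] = -3.5050

For an AR(p) model X_t = c + sum_i phi_i X_{t-i} + eps_t, the
one-step-ahead conditional mean is
  E[X_{t+1} | X_t, ...] = c + sum_i phi_i X_{t+1-i}.
Substitute known values:
  E[X_{t+1} | ...] = -2 + (-0.168) * (-5) + (-0.469) * (5)
                   = -3.5050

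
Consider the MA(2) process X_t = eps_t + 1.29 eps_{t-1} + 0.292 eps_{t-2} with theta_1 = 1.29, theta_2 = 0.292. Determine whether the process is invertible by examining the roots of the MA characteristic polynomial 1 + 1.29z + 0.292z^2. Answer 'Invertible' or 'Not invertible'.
\text{Invertible}

The MA(q) characteristic polynomial is P(z) = 1 + 1.29z + 0.292z^2.
Invertibility requires all roots to lie outside the unit circle, i.e. |z| > 1 for every root.
Set 1 + (1.29) z + (0.292) z^2 = 0, i.e. a z^2 + b z + c = 0 with a = 0.292, b = 1.29, c = 1.
Discriminant D = b^2 - 4ac = (1.29)^2 - 4*(0.292)*1 = 1.6641 - (1.168) = 0.4961.
D >= 0, so the roots are real: z = (-b +/- sqrt(D)) / (2a) = (-1.29 +/- 0.704344) / (0.584).
  z_1 = (-1.29 + 0.704344) / (0.584) = -1.0028,   |z_1| = 1.0028.
  z_2 = (-1.29 - 0.704344) / (0.584) = -3.415,   |z_2| = 3.415.
Moduli of all roots: 1.0028, 3.4150.
All moduli strictly greater than 1? Yes.
Verdict: Invertible.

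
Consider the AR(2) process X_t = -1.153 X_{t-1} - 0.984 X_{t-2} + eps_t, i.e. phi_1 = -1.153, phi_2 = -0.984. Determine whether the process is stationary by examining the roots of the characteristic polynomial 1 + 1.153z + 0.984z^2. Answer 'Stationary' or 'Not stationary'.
\text{Stationary}

The AR(p) characteristic polynomial is P(z) = 1 + 1.153z + 0.984z^2.
Stationarity requires all roots to lie outside the unit circle, i.e. |z| > 1 for every root.
Set 1 + (1.153) z + (0.984) z^2 = 0, i.e. a z^2 + b z + c = 0 with a = 0.984, b = 1.153, c = 1.
Discriminant D = b^2 - 4ac = (1.153)^2 - 4*(0.984)*1 = 1.329409 - (3.936) = -2.606591.
D < 0, so the roots are the complex-conjugate pair z = (-b +/- i sqrt(-D)) / (2a) = -0.5859 +/- 0.8204i.
For a conjugate pair |z|^2 = z * conj(z) = (product of roots) = c/a = 1/(0.984) = 1.01626, so |z| = sqrt(1.01626) = 1.0081 for both roots.
Moduli of all roots: 1.0081, 1.0081.
All moduli strictly greater than 1? Yes.
Verdict: Stationary.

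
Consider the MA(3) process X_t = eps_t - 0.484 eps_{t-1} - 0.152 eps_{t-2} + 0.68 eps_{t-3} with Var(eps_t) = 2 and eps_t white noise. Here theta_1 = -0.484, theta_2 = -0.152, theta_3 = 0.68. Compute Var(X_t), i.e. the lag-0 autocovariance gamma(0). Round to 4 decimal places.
\gamma(0) = 3.4395

For an MA(q) process X_t = eps_t + sum_i theta_i eps_{t-i} with
Var(eps_t) = sigma^2, the variance is
  gamma(0) = sigma^2 * (1 + sum_i theta_i^2).
  sum_i theta_i^2 = (-0.484)^2 + (-0.152)^2 + (0.68)^2 = 0.234256 + 0.023104 + 0.4624 = 0.71976.
  gamma(0) = 2 * (1 + 0.71976) = 2 * 1.71976 = 3.43952, which rounds to 3.4395.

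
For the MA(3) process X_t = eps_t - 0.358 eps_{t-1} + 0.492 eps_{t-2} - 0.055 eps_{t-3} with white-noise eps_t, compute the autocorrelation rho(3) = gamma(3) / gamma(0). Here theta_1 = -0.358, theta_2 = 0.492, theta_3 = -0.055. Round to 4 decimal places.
\rho(3) = -0.0401

For an MA(q) process with theta_0 = 1, the autocovariance is
  gamma(k) = sigma^2 * sum_{i=0..q-k} theta_i * theta_{i+k},
and rho(k) = gamma(k) / gamma(0). Sigma^2 cancels.
  numerator   = (1)*(-0.055) = -0.055.
  denominator = (1)^2 + (-0.358)^2 + (0.492)^2 + (-0.055)^2 = 1.373253.
  rho(3) = -0.055 / 1.373253 = -0.0401.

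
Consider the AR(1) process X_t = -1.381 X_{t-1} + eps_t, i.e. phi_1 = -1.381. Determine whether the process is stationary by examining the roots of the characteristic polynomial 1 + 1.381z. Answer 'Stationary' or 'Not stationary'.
\text{Not stationary}

The AR(p) characteristic polynomial is P(z) = 1 + 1.381z.
Stationarity requires all roots to lie outside the unit circle, i.e. |z| > 1 for every root.
This is linear in z: 1 + (1.381) z = 0  =>  z = -1/(1.381) = -0.724113,  |z| = 0.724113.
Moduli of all roots: 0.7241.
All moduli strictly greater than 1? No.
Verdict: Not stationary.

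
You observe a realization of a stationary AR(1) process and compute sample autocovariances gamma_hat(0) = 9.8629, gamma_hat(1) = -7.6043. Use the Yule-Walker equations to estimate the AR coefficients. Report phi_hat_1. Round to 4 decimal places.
\hat\phi_{1} = -0.7710

The Yule-Walker equations for an AR(p) process read, in matrix form,
  Gamma_p phi = r_p,   with   (Gamma_p)_{ij} = gamma(|i - j|),
                       (r_p)_i = gamma(i),   i,j = 1..p.
Substitute the sample gammas (Toeplitz matrix and right-hand side of size 1):
  Gamma_p = [[9.8629]]
  r_p     = [-7.6043]
With p = 1 this is the single equation gamma(0) phi_1 = gamma(1):
  phi_hat_1 = gamma(1) / gamma(0) = -7.6043 / 9.8629 = -0.7710.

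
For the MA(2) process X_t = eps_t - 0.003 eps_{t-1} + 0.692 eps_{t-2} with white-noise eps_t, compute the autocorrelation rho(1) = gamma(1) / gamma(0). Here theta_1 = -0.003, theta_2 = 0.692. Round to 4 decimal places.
\rho(1) = -0.0034

For an MA(q) process with theta_0 = 1, the autocovariance is
  gamma(k) = sigma^2 * sum_{i=0..q-k} theta_i * theta_{i+k},
and rho(k) = gamma(k) / gamma(0). Sigma^2 cancels.
  numerator   = (1)*(-0.003) + (-0.003)*(0.692) = -0.005076.
  denominator = (1)^2 + (-0.003)^2 + (0.692)^2 = 1.478873.
  rho(1) = -0.005076 / 1.478873 = -0.0034.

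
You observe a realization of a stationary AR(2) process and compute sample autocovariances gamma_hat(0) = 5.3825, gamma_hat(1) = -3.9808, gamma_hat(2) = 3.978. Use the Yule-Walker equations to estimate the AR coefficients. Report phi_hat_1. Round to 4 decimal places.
\hat\phi_{1} = -0.4260

The Yule-Walker equations for an AR(p) process read, in matrix form,
  Gamma_p phi = r_p,   with   (Gamma_p)_{ij} = gamma(|i - j|),
                       (r_p)_i = gamma(i),   i,j = 1..p.
Substitute the sample gammas (Toeplitz matrix and right-hand side of size 2):
  Gamma_p = [[5.3825, -3.9808], [-3.9808, 5.3825]]
  r_p     = [-3.9808, 3.978]
Written out:
  5.3825 phi_1 - 3.9808 phi_2 = -3.9808
  -3.9808 phi_1 + 5.3825 phi_2 = 3.978
Solve by Cramer's rule:
  det = gamma(0)^2 - gamma(1)^2 = (5.3825)^2 - (-3.9808)^2 = 28.97130625 - 15.84676864 = 13.12453761
  phi_hat_1 = [gamma(1) gamma(0) - gamma(1) gamma(2)] / det = [(-3.9808)(5.3825) - (-3.9808)(3.978)] / 13.12453761 = -5.5910336 / 13.12453761 = -0.426
  phi_hat_2 = [gamma(0) gamma(2) - gamma(1)^2] / det = [(5.3825)(3.978) - (-3.9808)^2] / 13.12453761 = 5.56481636 / 13.12453761 = 0.424
So phi_hat = [-0.4260, 0.4240].
Therefore phi_hat_1 = -0.4260.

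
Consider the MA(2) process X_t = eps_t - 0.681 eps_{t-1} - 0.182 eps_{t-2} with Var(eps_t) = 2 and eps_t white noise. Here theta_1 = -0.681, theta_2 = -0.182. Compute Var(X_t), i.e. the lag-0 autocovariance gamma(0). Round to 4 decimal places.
\gamma(0) = 2.9938

For an MA(q) process X_t = eps_t + sum_i theta_i eps_{t-i} with
Var(eps_t) = sigma^2, the variance is
  gamma(0) = sigma^2 * (1 + sum_i theta_i^2).
  sum_i theta_i^2 = (-0.681)^2 + (-0.182)^2 = 0.463761 + 0.033124 = 0.496885.
  gamma(0) = 2 * (1 + 0.496885) = 2 * 1.496885 = 2.99377, which rounds to 2.9938.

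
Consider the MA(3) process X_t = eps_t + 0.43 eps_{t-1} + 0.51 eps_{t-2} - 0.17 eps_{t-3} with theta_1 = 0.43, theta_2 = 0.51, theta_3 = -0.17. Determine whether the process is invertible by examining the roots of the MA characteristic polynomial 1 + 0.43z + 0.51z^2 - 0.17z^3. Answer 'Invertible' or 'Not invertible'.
\text{Invertible}

The MA(q) characteristic polynomial is P(z) = 1 + 0.43z + 0.51z^2 - 0.17z^3.
Invertibility requires all roots to lie outside the unit circle, i.e. |z| > 1 for every root.
Degree 3: look for a simple real root z0 first, then factor out (1 - z/z0) and solve the remaining quadratic.
Testing z0 = 4: P(4) = 1 + (0.43)(4) + (0.51)(4)^2 + (-0.17)(4)^3
  = 1 + (1.72) + (8.16) + (-10.88) = 0.  So z_0 = 4 is a root, |z_0| = 4.
Divide out the factor (1 - 0.25 z) = (1 - z/z0) (since 1/z0 = 0.25):
  P(z) = (1 - 0.25 z)(1 + (0.68) z + (0.68) z^2)
  [check: z-coef 0.68 - (0.25) = 0.43; z^2-coef 0.68 - (0.25)(0.68) = 0.51; z^3-coef -(0.25)(0.68) = -0.17.]
Remaining roots from the quadratic factor 1 + (0.68) z + (0.68) z^2:
  Set 1 + (0.68) z + (0.68) z^2 = 0, i.e. a z^2 + b z + c = 0 with a = 0.68, b = 0.68, c = 1.
  Discriminant D = b^2 - 4ac = (0.68)^2 - 4*(0.68)*1 = 0.4624 - (2.72) = -2.2576.
  D < 0, so the roots are the complex-conjugate pair z = (-b +/- i sqrt(-D)) / (2a) = -0.5 +/- 1.1048i.
  For a conjugate pair |z|^2 = z * conj(z) = (product of roots) = c/a = 1/(0.68) = 1.470588, so |z| = sqrt(1.470588) = 1.2127 for both roots.
Moduli of all roots: 4.0000, 1.2127, 1.2127.
All moduli strictly greater than 1? Yes.
Verdict: Invertible.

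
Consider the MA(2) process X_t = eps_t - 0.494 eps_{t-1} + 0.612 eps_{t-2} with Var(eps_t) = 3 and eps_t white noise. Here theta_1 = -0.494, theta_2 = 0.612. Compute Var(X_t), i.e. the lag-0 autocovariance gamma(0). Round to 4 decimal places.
\gamma(0) = 4.8557

For an MA(q) process X_t = eps_t + sum_i theta_i eps_{t-i} with
Var(eps_t) = sigma^2, the variance is
  gamma(0) = sigma^2 * (1 + sum_i theta_i^2).
  sum_i theta_i^2 = (-0.494)^2 + (0.612)^2 = 0.244036 + 0.374544 = 0.61858.
  gamma(0) = 3 * (1 + 0.61858) = 3 * 1.61858 = 4.85574, which rounds to 4.8557.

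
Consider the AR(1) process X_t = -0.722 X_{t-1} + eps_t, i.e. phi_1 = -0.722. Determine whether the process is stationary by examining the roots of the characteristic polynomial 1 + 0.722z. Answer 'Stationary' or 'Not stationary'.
\text{Stationary}

The AR(p) characteristic polynomial is P(z) = 1 + 0.722z.
Stationarity requires all roots to lie outside the unit circle, i.e. |z| > 1 for every root.
This is linear in z: 1 + (0.722) z = 0  =>  z = -1/(0.722) = -1.385042,  |z| = 1.385042.
Moduli of all roots: 1.3850.
All moduli strictly greater than 1? Yes.
Verdict: Stationary.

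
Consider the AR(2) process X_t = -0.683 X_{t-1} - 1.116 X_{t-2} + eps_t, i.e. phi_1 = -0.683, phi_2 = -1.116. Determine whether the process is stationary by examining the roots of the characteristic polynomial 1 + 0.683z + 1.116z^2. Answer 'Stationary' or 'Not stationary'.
\text{Not stationary}

The AR(p) characteristic polynomial is P(z) = 1 + 0.683z + 1.116z^2.
Stationarity requires all roots to lie outside the unit circle, i.e. |z| > 1 for every root.
Set 1 + (0.683) z + (1.116) z^2 = 0, i.e. a z^2 + b z + c = 0 with a = 1.116, b = 0.683, c = 1.
Discriminant D = b^2 - 4ac = (0.683)^2 - 4*(1.116)*1 = 0.466489 - (4.464) = -3.997511.
D < 0, so the roots are the complex-conjugate pair z = (-b +/- i sqrt(-D)) / (2a) = -0.306 +/- 0.8958i.
For a conjugate pair |z|^2 = z * conj(z) = (product of roots) = c/a = 1/(1.116) = 0.896057, so |z| = sqrt(0.896057) = 0.9466 for both roots.
Moduli of all roots: 0.9466, 0.9466.
All moduli strictly greater than 1? No.
Verdict: Not stationary.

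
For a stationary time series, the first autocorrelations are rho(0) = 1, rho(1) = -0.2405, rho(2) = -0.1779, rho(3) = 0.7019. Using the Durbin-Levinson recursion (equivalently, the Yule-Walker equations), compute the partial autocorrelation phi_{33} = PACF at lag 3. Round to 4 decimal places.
\phi_{33} = 0.6660

The PACF at lag k is phi_{kk}, the last component of the solution
to the Yule-Walker system G_k phi = r_k where
  (G_k)_{ij} = rho(|i - j|), (r_k)_i = rho(i), i,j = 1..k.
Equivalently, Durbin-Levinson gives phi_{kk} iteratively:
  phi_{11} = rho(1)
  phi_{kk} = [rho(k) - sum_{j=1..k-1} phi_{k-1,j} rho(k-j)]
            / [1 - sum_{j=1..k-1} phi_{k-1,j} rho(j)],
  phi_{k,j} = phi_{k-1,j} - phi_{kk} phi_{k-1,k-j},  j = 1..k-1.
Step k = 1:
  phi_11 = rho(1) = -0.2405.
Step k = 2:
  phi_22 = [rho(2) - phi_11 rho(1)] / [1 - phi_11 rho(1)] = [-0.1779 - (-0.2405)(-0.2405)] / [1 - (-0.2405)(-0.2405)]
         = -0.23574025 / 0.94215975 = -0.250213.
  Update: phi_21 = phi_11 - phi_22 phi_11 = -0.2405 - (-0.250213)(-0.2405) = -0.300676.
Step k = 3:
  phi_33 = [rho(3) - phi_21 rho(2) - phi_22 rho(1)] / [1 - phi_21 rho(1) - phi_22 rho(2)]
    numerator   = 0.7019 - (-0.300676)(-0.1779) - (-0.250213)(-0.2405) = 0.58823358
    denominator = 1 - (-0.300676)(-0.2405) - (-0.250213)(-0.1779) = 0.88317457
  phi_33 = 0.58823358 / 0.88317457 = 0.666.
Therefore phi_{33} = 0.6660.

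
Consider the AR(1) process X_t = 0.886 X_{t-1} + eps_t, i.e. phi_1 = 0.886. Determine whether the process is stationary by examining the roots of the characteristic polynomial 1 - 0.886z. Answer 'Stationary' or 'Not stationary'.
\text{Stationary}

The AR(p) characteristic polynomial is P(z) = 1 - 0.886z.
Stationarity requires all roots to lie outside the unit circle, i.e. |z| > 1 for every root.
This is linear in z: 1 + (-0.886) z = 0  =>  z = -1/(-0.886) = 1.128668,  |z| = 1.128668.
Moduli of all roots: 1.1287.
All moduli strictly greater than 1? Yes.
Verdict: Stationary.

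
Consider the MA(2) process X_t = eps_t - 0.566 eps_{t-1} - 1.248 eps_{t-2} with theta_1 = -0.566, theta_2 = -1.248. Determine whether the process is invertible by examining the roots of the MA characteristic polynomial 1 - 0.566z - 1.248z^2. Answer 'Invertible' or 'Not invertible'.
\text{Not invertible}

The MA(q) characteristic polynomial is P(z) = 1 - 0.566z - 1.248z^2.
Invertibility requires all roots to lie outside the unit circle, i.e. |z| > 1 for every root.
Set 1 + (-0.566) z + (-1.248) z^2 = 0, i.e. a z^2 + b z + c = 0 with a = -1.248, b = -0.566, c = 1.
Discriminant D = b^2 - 4ac = (-0.566)^2 - 4*(-1.248)*1 = 0.320356 - (-4.992) = 5.312356.
D >= 0, so the roots are real: z = (-b +/- sqrt(D)) / (2a) = (0.566 +/- 2.304855) / (-2.496).
  z_1 = (0.566 + 2.304855) / (-2.496) = -1.1502,   |z_1| = 1.1502.
  z_2 = (0.566 - 2.304855) / (-2.496) = 0.6967,   |z_2| = 0.6967.
Moduli of all roots: 1.1502, 0.6967.
All moduli strictly greater than 1? No.
Verdict: Not invertible.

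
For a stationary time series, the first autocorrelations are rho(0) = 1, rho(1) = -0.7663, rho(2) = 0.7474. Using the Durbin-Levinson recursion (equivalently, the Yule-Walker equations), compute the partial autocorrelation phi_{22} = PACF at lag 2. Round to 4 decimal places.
\phi_{22} = 0.3881

The PACF at lag k is phi_{kk}, the last component of the solution
to the Yule-Walker system G_k phi = r_k where
  (G_k)_{ij} = rho(|i - j|), (r_k)_i = rho(i), i,j = 1..k.
Equivalently, Durbin-Levinson gives phi_{kk} iteratively:
  phi_{11} = rho(1)
  phi_{kk} = [rho(k) - sum_{j=1..k-1} phi_{k-1,j} rho(k-j)]
            / [1 - sum_{j=1..k-1} phi_{k-1,j} rho(j)],
  phi_{k,j} = phi_{k-1,j} - phi_{kk} phi_{k-1,k-j},  j = 1..k-1.
Step k = 1:
  phi_11 = rho(1) = -0.7663.
Step k = 2:
  phi_22 = [rho(2) - phi_11 rho(1)] / [1 - phi_11 rho(1)] = [0.7474 - (-0.7663)(-0.7663)] / [1 - (-0.7663)(-0.7663)]
         = 0.16018431 / 0.41278431 = 0.3881.
Therefore phi_{22} = 0.3881.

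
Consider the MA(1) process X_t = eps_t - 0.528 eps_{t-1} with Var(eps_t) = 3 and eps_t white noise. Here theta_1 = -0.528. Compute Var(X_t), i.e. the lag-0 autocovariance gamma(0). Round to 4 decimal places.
\gamma(0) = 3.8364

For an MA(q) process X_t = eps_t + sum_i theta_i eps_{t-i} with
Var(eps_t) = sigma^2, the variance is
  gamma(0) = sigma^2 * (1 + sum_i theta_i^2).
  sum_i theta_i^2 = (-0.528)^2 = 0.278784.
  gamma(0) = 3 * (1 + 0.278784) = 3 * 1.278784 = 3.836352, which rounds to 3.8364.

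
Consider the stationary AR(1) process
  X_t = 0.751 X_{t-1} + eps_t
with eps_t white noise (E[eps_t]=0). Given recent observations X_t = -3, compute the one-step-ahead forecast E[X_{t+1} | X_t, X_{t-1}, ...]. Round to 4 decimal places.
E[X_{t+1} \mid \mathcal F_t] = -2.2530

For an AR(p) model X_t = c + sum_i phi_i X_{t-i} + eps_t, the
one-step-ahead conditional mean is
  E[X_{t+1} | X_t, ...] = c + sum_i phi_i X_{t+1-i}.
Substitute known values:
  E[X_{t+1} | ...] = (0.751) * (-3)
                   = -2.2530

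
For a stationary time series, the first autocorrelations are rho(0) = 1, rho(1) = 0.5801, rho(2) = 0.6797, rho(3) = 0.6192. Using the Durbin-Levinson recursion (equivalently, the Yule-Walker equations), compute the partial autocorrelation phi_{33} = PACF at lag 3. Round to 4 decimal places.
\phi_{33} = 0.2650

The PACF at lag k is phi_{kk}, the last component of the solution
to the Yule-Walker system G_k phi = r_k where
  (G_k)_{ij} = rho(|i - j|), (r_k)_i = rho(i), i,j = 1..k.
Equivalently, Durbin-Levinson gives phi_{kk} iteratively:
  phi_{11} = rho(1)
  phi_{kk} = [rho(k) - sum_{j=1..k-1} phi_{k-1,j} rho(k-j)]
            / [1 - sum_{j=1..k-1} phi_{k-1,j} rho(j)],
  phi_{k,j} = phi_{k-1,j} - phi_{kk} phi_{k-1,k-j},  j = 1..k-1.
Step k = 1:
  phi_11 = rho(1) = 0.5801.
Step k = 2:
  phi_22 = [rho(2) - phi_11 rho(1)] / [1 - phi_11 rho(1)] = [0.6797 - (0.5801)(0.5801)] / [1 - (0.5801)(0.5801)]
         = 0.34318399 / 0.66348399 = 0.517245.
  Update: phi_21 = phi_11 - phi_22 phi_11 = 0.5801 - (0.517245)(0.5801) = 0.280046.
Step k = 3:
  phi_33 = [rho(3) - phi_21 rho(2) - phi_22 rho(1)] / [1 - phi_21 rho(1) - phi_22 rho(2)]
    numerator   = 0.6192 - (0.280046)(0.6797) - (0.517245)(0.5801) = 0.12879873
    denominator = 1 - (0.280046)(0.5801) - (0.517245)(0.6797) = 0.48597368
  phi_33 = 0.12879873 / 0.48597368 = 0.265.
Therefore phi_{33} = 0.2650.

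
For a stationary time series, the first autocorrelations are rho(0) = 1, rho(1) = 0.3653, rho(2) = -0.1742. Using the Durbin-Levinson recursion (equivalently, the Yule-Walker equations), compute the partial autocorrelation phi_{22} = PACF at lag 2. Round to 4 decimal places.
\phi_{22} = -0.3550

The PACF at lag k is phi_{kk}, the last component of the solution
to the Yule-Walker system G_k phi = r_k where
  (G_k)_{ij} = rho(|i - j|), (r_k)_i = rho(i), i,j = 1..k.
Equivalently, Durbin-Levinson gives phi_{kk} iteratively:
  phi_{11} = rho(1)
  phi_{kk} = [rho(k) - sum_{j=1..k-1} phi_{k-1,j} rho(k-j)]
            / [1 - sum_{j=1..k-1} phi_{k-1,j} rho(j)],
  phi_{k,j} = phi_{k-1,j} - phi_{kk} phi_{k-1,k-j},  j = 1..k-1.
Step k = 1:
  phi_11 = rho(1) = 0.3653.
Step k = 2:
  phi_22 = [rho(2) - phi_11 rho(1)] / [1 - phi_11 rho(1)] = [-0.1742 - (0.3653)(0.3653)] / [1 - (0.3653)(0.3653)]
         = -0.30764409 / 0.86655591 = -0.355.
Therefore phi_{22} = -0.3550.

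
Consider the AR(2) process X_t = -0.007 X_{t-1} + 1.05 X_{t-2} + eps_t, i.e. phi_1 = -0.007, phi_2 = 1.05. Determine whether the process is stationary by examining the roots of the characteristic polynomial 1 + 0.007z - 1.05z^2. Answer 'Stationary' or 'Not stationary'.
\text{Not stationary}

The AR(p) characteristic polynomial is P(z) = 1 + 0.007z - 1.05z^2.
Stationarity requires all roots to lie outside the unit circle, i.e. |z| > 1 for every root.
Set 1 + (0.007) z + (-1.05) z^2 = 0, i.e. a z^2 + b z + c = 0 with a = -1.05, b = 0.007, c = 1.
Discriminant D = b^2 - 4ac = (0.007)^2 - 4*(-1.05)*1 = 0.000049 - (-4.2) = 4.200049.
D >= 0, so the roots are real: z = (-b +/- sqrt(D)) / (2a) = (-0.007 +/- 2.049402) / (-2.1).
  z_1 = (-0.007 + 2.049402) / (-2.1) = -0.9726,   |z_1| = 0.9726.
  z_2 = (-0.007 - 2.049402) / (-2.1) = 0.9792,   |z_2| = 0.9792.
Moduli of all roots: 0.9726, 0.9792.
All moduli strictly greater than 1? No.
Verdict: Not stationary.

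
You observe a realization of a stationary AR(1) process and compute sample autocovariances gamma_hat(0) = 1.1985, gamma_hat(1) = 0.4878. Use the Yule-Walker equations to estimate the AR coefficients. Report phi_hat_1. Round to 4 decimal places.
\hat\phi_{1} = 0.4070

The Yule-Walker equations for an AR(p) process read, in matrix form,
  Gamma_p phi = r_p,   with   (Gamma_p)_{ij} = gamma(|i - j|),
                       (r_p)_i = gamma(i),   i,j = 1..p.
Substitute the sample gammas (Toeplitz matrix and right-hand side of size 1):
  Gamma_p = [[1.1985]]
  r_p     = [0.4878]
With p = 1 this is the single equation gamma(0) phi_1 = gamma(1):
  phi_hat_1 = gamma(1) / gamma(0) = 0.4878 / 1.1985 = 0.4070.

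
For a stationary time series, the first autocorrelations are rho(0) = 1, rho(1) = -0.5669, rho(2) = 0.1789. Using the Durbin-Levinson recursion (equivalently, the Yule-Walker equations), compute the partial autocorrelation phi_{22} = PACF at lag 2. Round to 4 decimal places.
\phi_{22} = -0.2099

The PACF at lag k is phi_{kk}, the last component of the solution
to the Yule-Walker system G_k phi = r_k where
  (G_k)_{ij} = rho(|i - j|), (r_k)_i = rho(i), i,j = 1..k.
Equivalently, Durbin-Levinson gives phi_{kk} iteratively:
  phi_{11} = rho(1)
  phi_{kk} = [rho(k) - sum_{j=1..k-1} phi_{k-1,j} rho(k-j)]
            / [1 - sum_{j=1..k-1} phi_{k-1,j} rho(j)],
  phi_{k,j} = phi_{k-1,j} - phi_{kk} phi_{k-1,k-j},  j = 1..k-1.
Step k = 1:
  phi_11 = rho(1) = -0.5669.
Step k = 2:
  phi_22 = [rho(2) - phi_11 rho(1)] / [1 - phi_11 rho(1)] = [0.1789 - (-0.5669)(-0.5669)] / [1 - (-0.5669)(-0.5669)]
         = -0.14247561 / 0.67862439 = -0.2099.
Therefore phi_{22} = -0.2099.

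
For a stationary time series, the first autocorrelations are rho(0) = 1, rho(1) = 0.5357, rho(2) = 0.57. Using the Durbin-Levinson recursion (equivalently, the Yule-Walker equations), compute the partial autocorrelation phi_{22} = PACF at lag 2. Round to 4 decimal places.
\phi_{22} = 0.3969

The PACF at lag k is phi_{kk}, the last component of the solution
to the Yule-Walker system G_k phi = r_k where
  (G_k)_{ij} = rho(|i - j|), (r_k)_i = rho(i), i,j = 1..k.
Equivalently, Durbin-Levinson gives phi_{kk} iteratively:
  phi_{11} = rho(1)
  phi_{kk} = [rho(k) - sum_{j=1..k-1} phi_{k-1,j} rho(k-j)]
            / [1 - sum_{j=1..k-1} phi_{k-1,j} rho(j)],
  phi_{k,j} = phi_{k-1,j} - phi_{kk} phi_{k-1,k-j},  j = 1..k-1.
Step k = 1:
  phi_11 = rho(1) = 0.5357.
Step k = 2:
  phi_22 = [rho(2) - phi_11 rho(1)] / [1 - phi_11 rho(1)] = [0.57 - (0.5357)(0.5357)] / [1 - (0.5357)(0.5357)]
         = 0.28302551 / 0.71302551 = 0.3969.
Therefore phi_{22} = 0.3969.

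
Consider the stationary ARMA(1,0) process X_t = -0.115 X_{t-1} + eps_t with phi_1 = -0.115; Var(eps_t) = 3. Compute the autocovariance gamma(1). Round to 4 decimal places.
\gamma(1) = -0.3496

Multiply the model equation by X_{t-k} and take expectations. With theta_0 = psi_0 = 1 and psi_j the MA(infinity) weights, this gives
  gamma(k) - sum_i phi_i gamma(k-i) = c_k,
  c_k = sigma^2 * sum_{j=k..q} theta_j psi_{j-k}   (c_k = 0 for k > q),
using gamma(-m) = gamma(m).
Pure AR (q = 0): c_0 = sigma^2 = 3, c_k = 0 for k >= 1.
Equations for k = 0 and k = 1 (AR order 1):
  gamma(0) = phi_1 gamma(1) + c_0
  gamma(1) = phi_1 gamma(0) + c_1
Substituting the second into the first: gamma(0) (1 - phi_1^2) = c_0 + phi_1 c_1, so
  gamma(0) = c_0 / (1 - phi_1^2) = 3 / (1 - (-0.115)^2) = 3 / 0.986775 = 3.040207.
  gamma(1) = phi_1 gamma(0) = (-0.115)(3.040207) = -0.349624.
Therefore gamma(1) = -0.3496 (to 4 decimal places).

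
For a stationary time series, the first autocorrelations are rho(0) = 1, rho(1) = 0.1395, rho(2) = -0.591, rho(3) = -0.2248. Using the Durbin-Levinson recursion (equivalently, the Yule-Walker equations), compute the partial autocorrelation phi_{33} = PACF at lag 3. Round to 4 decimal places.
\phi_{33} = -0.0070

The PACF at lag k is phi_{kk}, the last component of the solution
to the Yule-Walker system G_k phi = r_k where
  (G_k)_{ij} = rho(|i - j|), (r_k)_i = rho(i), i,j = 1..k.
Equivalently, Durbin-Levinson gives phi_{kk} iteratively:
  phi_{11} = rho(1)
  phi_{kk} = [rho(k) - sum_{j=1..k-1} phi_{k-1,j} rho(k-j)]
            / [1 - sum_{j=1..k-1} phi_{k-1,j} rho(j)],
  phi_{k,j} = phi_{k-1,j} - phi_{kk} phi_{k-1,k-j},  j = 1..k-1.
Step k = 1:
  phi_11 = rho(1) = 0.1395.
Step k = 2:
  phi_22 = [rho(2) - phi_11 rho(1)] / [1 - phi_11 rho(1)] = [-0.591 - (0.1395)(0.1395)] / [1 - (0.1395)(0.1395)]
         = -0.61046025 / 0.98053975 = -0.622576.
  Update: phi_21 = phi_11 - phi_22 phi_11 = 0.1395 - (-0.622576)(0.1395) = 0.226349.
Step k = 3:
  phi_33 = [rho(3) - phi_21 rho(2) - phi_22 rho(1)] / [1 - phi_21 rho(1) - phi_22 rho(2)]
    numerator   = -0.2248 - (0.226349)(-0.591) - (-0.622576)(0.1395) = -0.00417824
    denominator = 1 - (0.226349)(0.1395) - (-0.622576)(-0.591) = 0.60048201
  phi_33 = -0.00417824 / 0.60048201 = -0.007.
Therefore phi_{33} = -0.0070.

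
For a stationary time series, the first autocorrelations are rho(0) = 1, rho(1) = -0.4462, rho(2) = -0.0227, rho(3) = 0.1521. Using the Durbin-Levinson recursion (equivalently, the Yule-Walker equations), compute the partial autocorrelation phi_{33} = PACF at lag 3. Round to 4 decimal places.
\phi_{33} = 0.0211

The PACF at lag k is phi_{kk}, the last component of the solution
to the Yule-Walker system G_k phi = r_k where
  (G_k)_{ij} = rho(|i - j|), (r_k)_i = rho(i), i,j = 1..k.
Equivalently, Durbin-Levinson gives phi_{kk} iteratively:
  phi_{11} = rho(1)
  phi_{kk} = [rho(k) - sum_{j=1..k-1} phi_{k-1,j} rho(k-j)]
            / [1 - sum_{j=1..k-1} phi_{k-1,j} rho(j)],
  phi_{k,j} = phi_{k-1,j} - phi_{kk} phi_{k-1,k-j},  j = 1..k-1.
Step k = 1:
  phi_11 = rho(1) = -0.4462.
Step k = 2:
  phi_22 = [rho(2) - phi_11 rho(1)] / [1 - phi_11 rho(1)] = [-0.0227 - (-0.4462)(-0.4462)] / [1 - (-0.4462)(-0.4462)]
         = -0.22179444 / 0.80090556 = -0.27693.
  Update: phi_21 = phi_11 - phi_22 phi_11 = -0.4462 - (-0.27693)(-0.4462) = -0.569766.
Step k = 3:
  phi_33 = [rho(3) - phi_21 rho(2) - phi_22 rho(1)] / [1 - phi_21 rho(1) - phi_22 rho(2)]
    numerator   = 0.1521 - (-0.569766)(-0.0227) - (-0.27693)(-0.4462) = 0.01560033
    denominator = 1 - (-0.569766)(-0.4462) - (-0.27693)(-0.0227) = 0.73948412
  phi_33 = 0.01560033 / 0.73948412 = 0.0211.
Therefore phi_{33} = 0.0211.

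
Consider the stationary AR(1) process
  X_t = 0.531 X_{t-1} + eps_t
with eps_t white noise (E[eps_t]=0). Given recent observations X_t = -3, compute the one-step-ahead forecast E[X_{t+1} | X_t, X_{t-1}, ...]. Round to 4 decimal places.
E[X_{t+1} \mid \mathcal F_t] = -1.5930

For an AR(p) model X_t = c + sum_i phi_i X_{t-i} + eps_t, the
one-step-ahead conditional mean is
  E[X_{t+1} | X_t, ...] = c + sum_i phi_i X_{t+1-i}.
Substitute known values:
  E[X_{t+1} | ...] = (0.531) * (-3)
                   = -1.5930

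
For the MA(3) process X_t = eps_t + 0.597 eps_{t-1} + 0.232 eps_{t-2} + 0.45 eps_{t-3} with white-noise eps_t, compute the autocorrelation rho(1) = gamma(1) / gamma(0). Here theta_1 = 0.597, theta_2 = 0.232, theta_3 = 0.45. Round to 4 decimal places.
\rho(1) = 0.5208

For an MA(q) process with theta_0 = 1, the autocovariance is
  gamma(k) = sigma^2 * sum_{i=0..q-k} theta_i * theta_{i+k},
and rho(k) = gamma(k) / gamma(0). Sigma^2 cancels.
  numerator   = (1)*(0.597) + (0.597)*(0.232) + (0.232)*(0.45) = 0.839904.
  denominator = (1)^2 + (0.597)^2 + (0.232)^2 + (0.45)^2 = 1.612733.
  rho(1) = 0.839904 / 1.612733 = 0.5208.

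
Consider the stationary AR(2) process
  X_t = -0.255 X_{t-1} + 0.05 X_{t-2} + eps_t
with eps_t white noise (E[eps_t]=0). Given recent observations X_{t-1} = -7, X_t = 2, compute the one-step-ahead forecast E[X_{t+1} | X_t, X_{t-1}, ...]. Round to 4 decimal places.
E[X_{t+1} \mid \mathcal F_t] = -0.8600

For an AR(p) model X_t = c + sum_i phi_i X_{t-i} + eps_t, the
one-step-ahead conditional mean is
  E[X_{t+1} | X_t, ...] = c + sum_i phi_i X_{t+1-i}.
Substitute known values:
  E[X_{t+1} | ...] = (-0.255) * (2) + (0.05) * (-7)
                   = -0.8600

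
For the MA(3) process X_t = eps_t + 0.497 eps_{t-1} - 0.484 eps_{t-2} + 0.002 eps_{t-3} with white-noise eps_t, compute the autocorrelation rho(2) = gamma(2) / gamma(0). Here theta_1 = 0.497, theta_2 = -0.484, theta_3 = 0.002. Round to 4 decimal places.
\rho(2) = -0.3261

For an MA(q) process with theta_0 = 1, the autocovariance is
  gamma(k) = sigma^2 * sum_{i=0..q-k} theta_i * theta_{i+k},
and rho(k) = gamma(k) / gamma(0). Sigma^2 cancels.
  numerator   = (1)*(-0.484) + (0.497)*(0.002) = -0.483006.
  denominator = (1)^2 + (0.497)^2 + (-0.484)^2 + (0.002)^2 = 1.481269.
  rho(2) = -0.483006 / 1.481269 = -0.3261.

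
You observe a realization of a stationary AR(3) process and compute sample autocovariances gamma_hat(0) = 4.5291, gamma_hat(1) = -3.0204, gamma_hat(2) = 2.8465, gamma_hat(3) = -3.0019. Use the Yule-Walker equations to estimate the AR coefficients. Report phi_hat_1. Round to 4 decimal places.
\hat\phi_{1} = -0.3380

The Yule-Walker equations for an AR(p) process read, in matrix form,
  Gamma_p phi = r_p,   with   (Gamma_p)_{ij} = gamma(|i - j|),
                       (r_p)_i = gamma(i),   i,j = 1..p.
Substitute the sample gammas (Toeplitz matrix and right-hand side of size 3):
  Gamma_p = [[4.5291, -3.0204, 2.8465], [-3.0204, 4.5291, -3.0204], [2.8465, -3.0204, 4.5291]]
  r_p     = [-3.0204, 2.8465, -3.0019]
Written out (R1..R3):
  (R1) 4.5291 phi_1 - 3.0204 phi_2 + 2.8465 phi_3 = -3.0204
  (R2) -3.0204 phi_1 + 4.5291 phi_2 - 3.0204 phi_3 = 2.8465
  (R3) 2.8465 phi_1 - 3.0204 phi_2 + 4.5291 phi_3 = -3.0019
Gaussian elimination:
  R2 <- R2 - (-3.0204/4.5291) R1 = R2 - (-0.666887) R1:  2.514833 phi_2 - 1.122105 phi_3 = 0.832233
  R3 <- R3 - (2.8465/4.5291) R1 = R3 - (0.628491) R1:  -1.122105 phi_2 + 2.740099 phi_3 = -1.103605
  R3 <- R3 - (-1.122105/2.514833) R2 = R3 - (-0.446195) R2:  2.239422 phi_3 = -0.732267
Back-substitution:
  phi_hat_3 = -0.732267 / 2.239422 = -0.326989
  phi_hat_2 = (0.832233 - (-1.122105)(-0.326989)) / 2.514833 = 0.185029
  phi_hat_1 = (-3.0204 - (-3.0204)(0.185029) - (2.8465)(-0.326989)) / 4.5291 = -0.337984
So phi_hat = [-0.3380, 0.1850, -0.3270].
Therefore phi_hat_1 = -0.3380.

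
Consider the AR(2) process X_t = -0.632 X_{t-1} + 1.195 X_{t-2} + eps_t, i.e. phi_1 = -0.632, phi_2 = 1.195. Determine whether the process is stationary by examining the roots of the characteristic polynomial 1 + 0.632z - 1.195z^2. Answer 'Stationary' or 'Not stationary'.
\text{Not stationary}

The AR(p) characteristic polynomial is P(z) = 1 + 0.632z - 1.195z^2.
Stationarity requires all roots to lie outside the unit circle, i.e. |z| > 1 for every root.
Set 1 + (0.632) z + (-1.195) z^2 = 0, i.e. a z^2 + b z + c = 0 with a = -1.195, b = 0.632, c = 1.
Discriminant D = b^2 - 4ac = (0.632)^2 - 4*(-1.195)*1 = 0.399424 - (-4.78) = 5.179424.
D >= 0, so the roots are real: z = (-b +/- sqrt(D)) / (2a) = (-0.632 +/- 2.275835) / (-2.39).
  z_1 = (-0.632 + 2.275835) / (-2.39) = -0.6878,   |z_1| = 0.6878.
  z_2 = (-0.632 - 2.275835) / (-2.39) = 1.2167,   |z_2| = 1.2167.
Moduli of all roots: 0.6878, 1.2167.
All moduli strictly greater than 1? No.
Verdict: Not stationary.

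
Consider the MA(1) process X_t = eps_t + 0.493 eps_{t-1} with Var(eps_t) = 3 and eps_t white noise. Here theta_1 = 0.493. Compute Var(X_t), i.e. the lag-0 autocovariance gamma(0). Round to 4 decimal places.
\gamma(0) = 3.7291

For an MA(q) process X_t = eps_t + sum_i theta_i eps_{t-i} with
Var(eps_t) = sigma^2, the variance is
  gamma(0) = sigma^2 * (1 + sum_i theta_i^2).
  sum_i theta_i^2 = (0.493)^2 = 0.243049.
  gamma(0) = 3 * (1 + 0.243049) = 3 * 1.243049 = 3.729147, which rounds to 3.7291.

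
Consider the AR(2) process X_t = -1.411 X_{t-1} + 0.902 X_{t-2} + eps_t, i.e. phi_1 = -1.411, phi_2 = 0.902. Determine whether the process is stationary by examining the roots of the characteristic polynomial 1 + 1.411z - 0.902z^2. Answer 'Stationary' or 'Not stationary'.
\text{Not stationary}

The AR(p) characteristic polynomial is P(z) = 1 + 1.411z - 0.902z^2.
Stationarity requires all roots to lie outside the unit circle, i.e. |z| > 1 for every root.
Set 1 + (1.411) z + (-0.902) z^2 = 0, i.e. a z^2 + b z + c = 0 with a = -0.902, b = 1.411, c = 1.
Discriminant D = b^2 - 4ac = (1.411)^2 - 4*(-0.902)*1 = 1.990921 - (-3.608) = 5.598921.
D >= 0, so the roots are real: z = (-b +/- sqrt(D)) / (2a) = (-1.411 +/- 2.366204) / (-1.804).
  z_1 = (-1.411 + 2.366204) / (-1.804) = -0.5295,   |z_1| = 0.5295.
  z_2 = (-1.411 - 2.366204) / (-1.804) = 2.0938,   |z_2| = 2.0938.
Moduli of all roots: 0.5295, 2.0938.
All moduli strictly greater than 1? No.
Verdict: Not stationary.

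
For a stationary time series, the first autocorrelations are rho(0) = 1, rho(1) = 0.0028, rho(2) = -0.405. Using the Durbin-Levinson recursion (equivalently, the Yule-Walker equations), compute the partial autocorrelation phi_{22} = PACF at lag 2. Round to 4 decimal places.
\phi_{22} = -0.4050

The PACF at lag k is phi_{kk}, the last component of the solution
to the Yule-Walker system G_k phi = r_k where
  (G_k)_{ij} = rho(|i - j|), (r_k)_i = rho(i), i,j = 1..k.
Equivalently, Durbin-Levinson gives phi_{kk} iteratively:
  phi_{11} = rho(1)
  phi_{kk} = [rho(k) - sum_{j=1..k-1} phi_{k-1,j} rho(k-j)]
            / [1 - sum_{j=1..k-1} phi_{k-1,j} rho(j)],
  phi_{k,j} = phi_{k-1,j} - phi_{kk} phi_{k-1,k-j},  j = 1..k-1.
Step k = 1:
  phi_11 = rho(1) = 0.0028.
Step k = 2:
  phi_22 = [rho(2) - phi_11 rho(1)] / [1 - phi_11 rho(1)] = [-0.405 - (0.0028)(0.0028)] / [1 - (0.0028)(0.0028)]
         = -0.40500784 / 0.99999216 = -0.405.
Therefore phi_{22} = -0.4050.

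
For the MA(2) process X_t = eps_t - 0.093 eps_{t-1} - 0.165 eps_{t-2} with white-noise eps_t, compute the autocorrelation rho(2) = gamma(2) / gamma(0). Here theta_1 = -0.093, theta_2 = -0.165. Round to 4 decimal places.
\rho(2) = -0.1593

For an MA(q) process with theta_0 = 1, the autocovariance is
  gamma(k) = sigma^2 * sum_{i=0..q-k} theta_i * theta_{i+k},
and rho(k) = gamma(k) / gamma(0). Sigma^2 cancels.
  numerator   = (1)*(-0.165) = -0.165.
  denominator = (1)^2 + (-0.093)^2 + (-0.165)^2 = 1.035874.
  rho(2) = -0.165 / 1.035874 = -0.1593.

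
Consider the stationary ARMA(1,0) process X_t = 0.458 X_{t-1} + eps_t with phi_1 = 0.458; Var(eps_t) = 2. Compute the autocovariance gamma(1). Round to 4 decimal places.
\gamma(1) = 1.1591

Multiply the model equation by X_{t-k} and take expectations. With theta_0 = psi_0 = 1 and psi_j the MA(infinity) weights, this gives
  gamma(k) - sum_i phi_i gamma(k-i) = c_k,
  c_k = sigma^2 * sum_{j=k..q} theta_j psi_{j-k}   (c_k = 0 for k > q),
using gamma(-m) = gamma(m).
Pure AR (q = 0): c_0 = sigma^2 = 2, c_k = 0 for k >= 1.
Equations for k = 0 and k = 1 (AR order 1):
  gamma(0) = phi_1 gamma(1) + c_0
  gamma(1) = phi_1 gamma(0) + c_1
Substituting the second into the first: gamma(0) (1 - phi_1^2) = c_0 + phi_1 c_1, so
  gamma(0) = c_0 / (1 - phi_1^2) = 2 / (1 - (0.458)^2) = 2 / 0.790236 = 2.53089.
  gamma(1) = phi_1 gamma(0) = (0.458)(2.53089) = 1.159147.
Therefore gamma(1) = 1.1591 (to 4 decimal places).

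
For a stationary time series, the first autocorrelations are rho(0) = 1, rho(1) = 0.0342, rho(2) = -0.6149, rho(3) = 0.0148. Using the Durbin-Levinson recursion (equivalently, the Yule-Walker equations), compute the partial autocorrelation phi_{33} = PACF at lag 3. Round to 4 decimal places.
\phi_{33} = 0.1129

The PACF at lag k is phi_{kk}, the last component of the solution
to the Yule-Walker system G_k phi = r_k where
  (G_k)_{ij} = rho(|i - j|), (r_k)_i = rho(i), i,j = 1..k.
Equivalently, Durbin-Levinson gives phi_{kk} iteratively:
  phi_{11} = rho(1)
  phi_{kk} = [rho(k) - sum_{j=1..k-1} phi_{k-1,j} rho(k-j)]
            / [1 - sum_{j=1..k-1} phi_{k-1,j} rho(j)],
  phi_{k,j} = phi_{k-1,j} - phi_{kk} phi_{k-1,k-j},  j = 1..k-1.
Step k = 1:
  phi_11 = rho(1) = 0.0342.
Step k = 2:
  phi_22 = [rho(2) - phi_11 rho(1)] / [1 - phi_11 rho(1)] = [-0.6149 - (0.0342)(0.0342)] / [1 - (0.0342)(0.0342)]
         = -0.61606964 / 0.99883036 = -0.616791.
  Update: phi_21 = phi_11 - phi_22 phi_11 = 0.0342 - (-0.616791)(0.0342) = 0.055294.
Step k = 3:
  phi_33 = [rho(3) - phi_21 rho(2) - phi_22 rho(1)] / [1 - phi_21 rho(1) - phi_22 rho(2)]
    numerator   = 0.0148 - (0.055294)(-0.6149) - (-0.616791)(0.0342) = 0.06989469
    denominator = 1 - (0.055294)(0.0342) - (-0.616791)(-0.6149) = 0.61884411
  phi_33 = 0.06989469 / 0.61884411 = 0.1129.
Therefore phi_{33} = 0.1129.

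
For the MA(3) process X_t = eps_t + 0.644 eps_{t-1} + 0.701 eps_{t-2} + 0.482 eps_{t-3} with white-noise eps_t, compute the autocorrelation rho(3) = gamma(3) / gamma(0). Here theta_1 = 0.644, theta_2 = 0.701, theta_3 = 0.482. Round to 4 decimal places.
\rho(3) = 0.2254

For an MA(q) process with theta_0 = 1, the autocovariance is
  gamma(k) = sigma^2 * sum_{i=0..q-k} theta_i * theta_{i+k},
and rho(k) = gamma(k) / gamma(0). Sigma^2 cancels.
  numerator   = (1)*(0.482) = 0.482.
  denominator = (1)^2 + (0.644)^2 + (0.701)^2 + (0.482)^2 = 2.138461.
  rho(3) = 0.482 / 2.138461 = 0.2254.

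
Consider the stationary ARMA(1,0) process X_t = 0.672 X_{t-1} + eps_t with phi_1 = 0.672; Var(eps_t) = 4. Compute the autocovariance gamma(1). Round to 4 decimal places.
\gamma(1) = 4.9014

Multiply the model equation by X_{t-k} and take expectations. With theta_0 = psi_0 = 1 and psi_j the MA(infinity) weights, this gives
  gamma(k) - sum_i phi_i gamma(k-i) = c_k,
  c_k = sigma^2 * sum_{j=k..q} theta_j psi_{j-k}   (c_k = 0 for k > q),
using gamma(-m) = gamma(m).
Pure AR (q = 0): c_0 = sigma^2 = 4, c_k = 0 for k >= 1.
Equations for k = 0 and k = 1 (AR order 1):
  gamma(0) = phi_1 gamma(1) + c_0
  gamma(1) = phi_1 gamma(0) + c_1
Substituting the second into the first: gamma(0) (1 - phi_1^2) = c_0 + phi_1 c_1, so
  gamma(0) = c_0 / (1 - phi_1^2) = 4 / (1 - (0.672)^2) = 4 / 0.548416 = 7.293733.
  gamma(1) = phi_1 gamma(0) = (0.672)(7.293733) = 4.901389.
Therefore gamma(1) = 4.9014 (to 4 decimal places).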